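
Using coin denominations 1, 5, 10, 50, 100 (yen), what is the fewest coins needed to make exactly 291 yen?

Greedy: take as many of the largest coin as possible, then repeat with the remainder.
291 = 2×100 + 1×50 + 4×10 + 1×1
Total coins = 2 + 1 + 4 + 1 = 8

8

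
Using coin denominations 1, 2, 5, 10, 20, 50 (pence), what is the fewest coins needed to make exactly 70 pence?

Use the largest denomination that fits, subtract, and repeat.
70 − 1×50→20 − 1×20→0
Total coins = 1 + 1 = 2

2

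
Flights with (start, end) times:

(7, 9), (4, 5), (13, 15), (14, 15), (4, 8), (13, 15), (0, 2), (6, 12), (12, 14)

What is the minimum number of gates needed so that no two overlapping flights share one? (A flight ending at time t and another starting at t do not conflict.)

3

The answer is the maximum number of intervals overlapping at any instant.
Events (time:±→running): 0:+→1 2:-→0 4:+→1 4:+→2 5:-→1 6:+→2 7:+→3 … peak 3.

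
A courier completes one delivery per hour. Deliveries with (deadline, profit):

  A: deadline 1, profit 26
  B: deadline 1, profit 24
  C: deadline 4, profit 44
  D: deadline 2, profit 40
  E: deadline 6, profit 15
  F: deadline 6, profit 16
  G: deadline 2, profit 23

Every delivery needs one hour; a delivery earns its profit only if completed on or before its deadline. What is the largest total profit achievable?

Sort by profit descending; place each in the latest free slot ≤ its deadline.
By profit: C(d4,44), D(d2,40), A(d1,26), B(d1,24), G(d2,23), F(d6,16), E(d6,15)
C→slot 4; D→slot 2; A→slot 1; B skipped; G skipped; F→slot 6; E→slot 5.
Profit = 26 + 40 + 44 + 15 + 16 = 141

141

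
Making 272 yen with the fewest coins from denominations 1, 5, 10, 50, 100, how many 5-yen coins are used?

Greedy: take as many of the largest coin as possible, then repeat with the remainder.
272 = 2×100 + 1×50 + 2×10 + 2×1
Count of 5: 0

0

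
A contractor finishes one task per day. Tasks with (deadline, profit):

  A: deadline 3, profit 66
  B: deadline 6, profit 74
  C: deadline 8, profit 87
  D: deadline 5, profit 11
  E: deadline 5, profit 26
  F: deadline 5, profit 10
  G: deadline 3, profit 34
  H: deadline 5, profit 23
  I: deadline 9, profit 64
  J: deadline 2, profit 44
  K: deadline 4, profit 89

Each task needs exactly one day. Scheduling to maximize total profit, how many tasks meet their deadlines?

8

Take jobs in profit order; each goes to the latest open slot no later than its deadline.
Profit order: K=89 C=87 B=74 A=66 I=64 J=44 G=34 E=26 H=23 D=11 F=10
Assign: K→slot 4, C→slot 8, B→slot 6, A→slot 3, I→slot 9, J→slot 2, G→slot 1, E→slot 5, H skipped, D skipped, F skipped.
Slots: [1:G] [2:J] [3:A] [4:K] [5:E] [6:B] [8:C] [9:I]
8 of 11 scheduled.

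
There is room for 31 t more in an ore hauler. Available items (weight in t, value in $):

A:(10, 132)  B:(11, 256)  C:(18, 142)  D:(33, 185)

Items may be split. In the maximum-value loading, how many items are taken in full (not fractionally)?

2

Sort by value per unit weight and fill in that order.
Order: B (256/11=23.27) > A (132/10=13.20) > C (142/18=7.89) > D (185/33=5.61)
Fill: take B (11 @ 256) → take A (10 @ 132) → take 10/18 of C → 78.89; 31/31 used.
2 item(s) taken whole; one partial (take 10/18 of C).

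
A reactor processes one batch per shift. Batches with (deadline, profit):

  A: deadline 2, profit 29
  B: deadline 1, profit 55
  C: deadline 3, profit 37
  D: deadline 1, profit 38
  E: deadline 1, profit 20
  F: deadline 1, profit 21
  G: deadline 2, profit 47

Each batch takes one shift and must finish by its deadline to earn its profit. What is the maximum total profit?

Profit order: B=55 G=47 D=38 C=37 A=29 F=21 E=20
Assign: B→slot 1, G→slot 2, D skipped, C→slot 3, A skipped, F skipped, E skipped.
Slots: [1:B] [2:G] [3:C]
Profit = 55 + 47 + 37 = 139

139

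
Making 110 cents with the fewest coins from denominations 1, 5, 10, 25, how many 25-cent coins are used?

110 = 4×25 + 1×10
Count of 25: 4

4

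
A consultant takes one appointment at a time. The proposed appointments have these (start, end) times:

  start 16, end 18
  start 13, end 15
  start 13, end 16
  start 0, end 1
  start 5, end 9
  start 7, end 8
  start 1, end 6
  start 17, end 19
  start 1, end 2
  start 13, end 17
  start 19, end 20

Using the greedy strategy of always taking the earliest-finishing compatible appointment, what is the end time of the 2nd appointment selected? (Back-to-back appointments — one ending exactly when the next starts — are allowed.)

Order by finish time; keep every interval that doesn't clash with the previous kept one.
By end time: (0,1), (1,2), (1,6), (7,8), (5,9), (13,15), (13,16), (13,17), (16,18), (17,19), (19,20).
Pick (0,1); next start ≥ 1 → (1,2); next start ≥ 2 → (7,8); next start ≥ 8 → (13,15); next start ≥ 15 → (16,18); next start ≥ 18 → (19,20).
Selected: (0,1) (1,2) (7,8) (13,15) (16,18) (19,20)

2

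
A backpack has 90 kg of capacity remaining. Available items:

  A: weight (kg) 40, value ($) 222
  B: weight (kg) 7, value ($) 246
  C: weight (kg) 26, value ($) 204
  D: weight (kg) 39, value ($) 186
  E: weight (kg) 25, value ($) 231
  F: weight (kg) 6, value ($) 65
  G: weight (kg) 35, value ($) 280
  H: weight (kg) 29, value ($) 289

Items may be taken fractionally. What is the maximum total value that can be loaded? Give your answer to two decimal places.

1015.00

Order: B (246/7=35.14) > F (65/6=10.83) > H (289/29=9.97) > E (231/25=9.24) > G (280/35=8.00) > C (204/26=7.85) > A (222/40=5.55) > D (186/39=4.77)
Fill: take B (7 @ 246) → take F (6 @ 65) → take H (29 @ 289) → take E (25 @ 231) → take 23/35 of G → 184.00; 90/90 used.
Total value = 1015.00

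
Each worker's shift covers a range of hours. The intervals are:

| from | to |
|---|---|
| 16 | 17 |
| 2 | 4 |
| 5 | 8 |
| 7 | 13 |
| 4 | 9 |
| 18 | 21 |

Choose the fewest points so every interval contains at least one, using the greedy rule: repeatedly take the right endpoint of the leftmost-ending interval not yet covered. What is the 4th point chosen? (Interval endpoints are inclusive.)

Sort by right endpoint; whenever an interval is uncovered, place a point at its right end.
Sorted: [2,4] [5,8] [4,9] [7,13] [16,17] [18,21]
{[2,4]} hit by 4; {[5,8],[4,9],[7,13]} hit by 8; {[16,17]} hit by 17; {[18,21]} hit by 21.
Points: 4, 8, 17, 21 (4 total).

21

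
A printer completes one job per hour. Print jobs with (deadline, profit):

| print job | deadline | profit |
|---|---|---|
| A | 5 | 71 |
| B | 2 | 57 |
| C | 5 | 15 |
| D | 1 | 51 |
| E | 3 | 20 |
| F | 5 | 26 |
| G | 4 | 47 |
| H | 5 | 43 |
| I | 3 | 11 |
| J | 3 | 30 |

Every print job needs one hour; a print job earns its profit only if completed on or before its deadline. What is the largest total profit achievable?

269

Take jobs in profit order; each goes to the latest open slot no later than its deadline.
Profit order: A=71 B=57 D=51 G=47 H=43 J=30 F=26 E=20 C=15 I=11
Assign: A→slot 5, B→slot 2, D→slot 1, G→slot 4, H→slot 3, J skipped, F skipped, E skipped, C skipped, I skipped.
Slots: [1:D] [2:B] [3:H] [4:G] [5:A]
Profit = 51 + 57 + 43 + 47 + 71 = 269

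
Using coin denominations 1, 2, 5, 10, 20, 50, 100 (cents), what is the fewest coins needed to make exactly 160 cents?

3

Greedy: take as many of the largest coin as possible, then repeat with the remainder.
160 − 1×100→60 − 1×50→10 − 1×10→0
Total coins = 1 + 1 + 1 = 3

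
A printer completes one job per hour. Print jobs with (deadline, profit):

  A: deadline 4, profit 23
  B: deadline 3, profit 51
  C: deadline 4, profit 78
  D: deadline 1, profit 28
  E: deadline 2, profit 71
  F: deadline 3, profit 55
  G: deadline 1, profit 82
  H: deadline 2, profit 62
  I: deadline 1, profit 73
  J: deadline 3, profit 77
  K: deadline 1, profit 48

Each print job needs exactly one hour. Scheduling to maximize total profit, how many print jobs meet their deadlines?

4

By profit: G(d1,82), C(d4,78), J(d3,77), I(d1,73), E(d2,71), H(d2,62), F(d3,55), B(d3,51), K(d1,48), D(d1,28), A(d4,23)
G→slot 1; C→slot 4; J→slot 3; I skipped; E→slot 2; H skipped; F skipped; B skipped; K skipped; D skipped; A skipped.
4 of 11 scheduled.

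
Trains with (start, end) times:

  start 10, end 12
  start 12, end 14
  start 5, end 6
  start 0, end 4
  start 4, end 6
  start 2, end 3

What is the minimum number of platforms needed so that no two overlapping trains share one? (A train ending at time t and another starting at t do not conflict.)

The answer is the maximum number of intervals overlapping at any instant.
starts: [0, 2, 4, 5, 10, 12]
ends:   [3, 4, 6, 6, 12, 14]
s0→1 s2→2  — peak 2.

2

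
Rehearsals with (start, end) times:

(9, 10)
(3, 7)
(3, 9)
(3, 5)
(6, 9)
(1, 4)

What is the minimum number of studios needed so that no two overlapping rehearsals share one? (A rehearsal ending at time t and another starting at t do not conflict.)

4

Events (time:±→running): 1:+→1 3:+→2 3:+→3 3:+→4 … peak 4.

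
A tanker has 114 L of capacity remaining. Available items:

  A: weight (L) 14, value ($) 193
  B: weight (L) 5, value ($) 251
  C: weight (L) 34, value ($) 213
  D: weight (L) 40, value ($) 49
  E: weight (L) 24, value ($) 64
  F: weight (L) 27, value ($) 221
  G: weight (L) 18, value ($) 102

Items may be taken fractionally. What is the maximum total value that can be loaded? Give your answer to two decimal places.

Greedy by value/weight ratio, highest first.
Order: B (251/5=50.20) > A (193/14=13.79) > F (221/27=8.19) > C (213/34=6.26) > G (102/18=5.67) > E (64/24=2.67) > D (49/40=1.23)
Fill: take B (5 @ 251) → take A (14 @ 193) → take F (27 @ 221) → take C (34 @ 213) → take G (18 @ 102) → take 16/24 of E → 42.67; 114/114 used.
Total value = 1022.67

1022.67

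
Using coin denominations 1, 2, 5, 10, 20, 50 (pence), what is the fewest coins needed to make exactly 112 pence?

4

112 − 2×50→12 − 1×10→2 − 1×2→0
Total coins = 2 + 1 + 1 = 4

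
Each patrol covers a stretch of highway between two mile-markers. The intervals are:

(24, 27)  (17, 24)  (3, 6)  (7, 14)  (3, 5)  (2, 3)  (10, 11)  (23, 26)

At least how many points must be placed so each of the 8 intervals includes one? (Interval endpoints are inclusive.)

3

Sorted: [2,3] [3,5] [3,6] [10,11] [7,14] [17,24] [23,26] [24,27]
{[2,3],[3,5],[3,6]} hit by 3; {[10,11],[7,14]} hit by 11; {[17,24],[23,26],[24,27]} hit by 24.
Points: 3, 11, 24 (3 total).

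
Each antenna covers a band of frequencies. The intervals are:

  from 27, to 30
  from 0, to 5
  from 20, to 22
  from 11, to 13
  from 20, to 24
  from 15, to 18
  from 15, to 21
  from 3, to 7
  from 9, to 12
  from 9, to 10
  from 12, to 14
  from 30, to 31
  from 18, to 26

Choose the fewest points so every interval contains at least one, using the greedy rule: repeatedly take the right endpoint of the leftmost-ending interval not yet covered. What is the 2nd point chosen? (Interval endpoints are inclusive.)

10

Sorted: [0,5] [3,7] [9,10] [9,12] [11,13] [12,14] [15,18] [15,21] [20,22] [20,24] [18,26] [27,30] [30,31]
{[0,5],[3,7]} hit by 5; {[9,10],[9,12]} hit by 10; {[11,13],[12,14]} hit by 13; {[15,18],[15,21]} hit by 18; {[20,22],[20,24],[18,26]} hit by 22; {[27,30],[30,31]} hit by 30.
Points: 5, 10, 13, 18, 22, 30 (6 total).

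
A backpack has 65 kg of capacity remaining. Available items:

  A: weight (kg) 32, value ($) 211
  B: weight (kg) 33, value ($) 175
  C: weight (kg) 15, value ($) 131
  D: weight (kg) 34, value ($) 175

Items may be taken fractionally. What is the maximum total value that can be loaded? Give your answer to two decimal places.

Order: C (131/15=8.73) > A (211/32=6.59) > B (175/33=5.30) > D (175/34=5.15)
Fill: take C (15 @ 131) → take A (32 @ 211) → take 18/33 of B → 95.45; 65/65 used.
Total value = 437.45

437.45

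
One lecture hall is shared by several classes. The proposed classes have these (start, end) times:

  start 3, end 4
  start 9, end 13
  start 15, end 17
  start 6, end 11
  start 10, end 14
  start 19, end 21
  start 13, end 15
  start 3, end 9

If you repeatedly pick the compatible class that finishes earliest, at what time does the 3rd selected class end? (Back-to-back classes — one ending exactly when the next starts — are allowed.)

Sort by end time and greedily take each interval whose start is ≥ the last chosen end.
By end time: (3,4), (3,9), (6,11), (9,13), (10,14), (13,15), (15,17), (19,21).
Pick (3,4); next start ≥ 4 → (6,11); next start ≥ 11 → (13,15); next start ≥ 15 → (15,17); next start ≥ 17 → (19,21).
Selected: (3,4) (6,11) (13,15) (15,17) (19,21)

15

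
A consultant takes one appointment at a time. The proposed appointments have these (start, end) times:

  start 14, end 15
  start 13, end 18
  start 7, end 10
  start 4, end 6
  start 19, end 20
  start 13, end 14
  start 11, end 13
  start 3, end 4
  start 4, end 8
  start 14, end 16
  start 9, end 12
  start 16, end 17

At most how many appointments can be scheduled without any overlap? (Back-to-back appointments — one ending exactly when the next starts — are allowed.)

8

By end time: (3,4), (4,6), (4,8), (7,10), (9,12), (11,13), (13,14), (14,15), (14,16), (16,17), (13,18), (19,20).
Pick (3,4); next start ≥ 4 → (4,6); next start ≥ 6 → (7,10); next start ≥ 10 → (11,13); next start ≥ 13 → (13,14); next start ≥ 14 → (14,15); next start ≥ 15 → (16,17); next start ≥ 17 → (19,20).
Selected 8 appointments.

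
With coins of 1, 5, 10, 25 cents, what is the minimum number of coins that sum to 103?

Use the largest denomination that fits, subtract, and repeat.
103 − 4×25→3 − 3×1→0
Total coins = 4 + 3 = 7

7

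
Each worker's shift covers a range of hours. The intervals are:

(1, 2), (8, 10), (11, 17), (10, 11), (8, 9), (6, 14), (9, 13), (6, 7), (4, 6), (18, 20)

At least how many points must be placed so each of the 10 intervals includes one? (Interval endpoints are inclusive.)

Sorted: [1,2] [4,6] [6,7] [8,9] [8,10] [10,11] [9,13] [6,14] [11,17] [18,20]
{[1,2]} hit by 2; {[4,6],[6,7]} hit by 6; {[8,9],[8,10]} hit by 9; {[10,11],[9,13],[6,14],[11,17]} hit by 11; {[18,20]} hit by 20.
Points: 2, 6, 9, 11, 20 (5 total).

5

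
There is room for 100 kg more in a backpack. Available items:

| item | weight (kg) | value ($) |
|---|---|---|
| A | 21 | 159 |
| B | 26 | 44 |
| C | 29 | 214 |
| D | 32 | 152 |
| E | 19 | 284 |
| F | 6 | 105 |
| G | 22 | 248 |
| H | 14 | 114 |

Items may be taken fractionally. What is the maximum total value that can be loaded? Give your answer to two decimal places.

Sort by value per unit weight and fill in that order.
Ratios (sorted): F 17.50, E 14.95, G 11.27, H 8.14, A 7.57, C 7.38, D 4.75, B 1.69
take F (6 @ 105); take E (19 @ 284); take G (22 @ 248); take H (14 @ 114); take A (21 @ 159); take 18/29 of C → 132.83. Capacity used 100/100.
Total value = 1042.83

1042.83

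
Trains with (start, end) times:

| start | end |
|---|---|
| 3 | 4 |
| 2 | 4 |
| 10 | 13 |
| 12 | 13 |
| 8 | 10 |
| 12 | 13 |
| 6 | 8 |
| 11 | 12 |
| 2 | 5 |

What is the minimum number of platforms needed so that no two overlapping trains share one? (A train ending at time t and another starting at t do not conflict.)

The answer is the maximum number of intervals overlapping at any instant.
starts: [2, 2, 3, 6, 8, 10, 11, 12, 12]
ends:   [4, 4, 5, 8, 10, 12, 13, 13, 13]
s2→1 s2→2 s3→3  — peak 3.

3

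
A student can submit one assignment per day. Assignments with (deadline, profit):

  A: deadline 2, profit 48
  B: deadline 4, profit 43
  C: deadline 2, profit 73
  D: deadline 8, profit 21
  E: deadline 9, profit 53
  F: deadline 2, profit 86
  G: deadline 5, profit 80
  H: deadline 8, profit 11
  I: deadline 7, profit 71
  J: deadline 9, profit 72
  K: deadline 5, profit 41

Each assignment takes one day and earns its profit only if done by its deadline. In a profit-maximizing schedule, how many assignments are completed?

9

Take jobs in profit order; each goes to the latest open slot no later than its deadline.
By profit: F(d2,86), G(d5,80), C(d2,73), J(d9,72), I(d7,71), E(d9,53), A(d2,48), B(d4,43), K(d5,41), D(d8,21), H(d8,11)
F→slot 2; G→slot 5; C→slot 1; J→slot 9; I→slot 7; E→slot 8; A skipped; B→slot 4; K→slot 3; D→slot 6; H skipped.
9 of 11 scheduled.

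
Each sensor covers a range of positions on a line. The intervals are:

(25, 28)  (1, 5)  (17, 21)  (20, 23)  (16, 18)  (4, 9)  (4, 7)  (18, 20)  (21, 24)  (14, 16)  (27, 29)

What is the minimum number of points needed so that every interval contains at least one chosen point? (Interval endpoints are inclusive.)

Sort by right endpoint; whenever an interval is uncovered, place a point at its right end.
Sorted: [1,5] [4,7] [4,9] [14,16] [16,18] [18,20] [17,21] [20,23] [21,24] [25,28] [27,29]
{[1,5],[4,7],[4,9]} hit by 5; {[14,16],[16,18]} hit by 16; {[18,20],[17,21],[20,23]} hit by 20; {[21,24]} hit by 24; {[25,28],[27,29]} hit by 28.
Points: 5, 16, 20, 24, 28 (5 total).

5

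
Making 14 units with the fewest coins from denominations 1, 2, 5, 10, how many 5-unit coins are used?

0

Greedy: take as many of the largest coin as possible, then repeat with the remainder.
14 = 1×10 + 2×2
Count of 5: 0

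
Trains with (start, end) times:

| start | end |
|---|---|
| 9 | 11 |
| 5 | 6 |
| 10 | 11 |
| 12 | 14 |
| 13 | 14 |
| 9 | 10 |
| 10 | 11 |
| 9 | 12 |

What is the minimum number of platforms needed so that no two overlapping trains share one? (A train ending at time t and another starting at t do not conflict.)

4

Events (time:±→running): 5:+→1 6:-→0 9:+→1 9:+→2 9:+→3 10:-→2 10:+→3 10:+→4 … peak 4.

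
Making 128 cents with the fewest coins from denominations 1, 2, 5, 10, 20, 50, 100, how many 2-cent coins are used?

Use the largest denomination that fits, subtract, and repeat.
128 − 1×100→28 − 1×20→8 − 1×5→3 − 1×2→1 − 1×1→0
Count of 2: 1

1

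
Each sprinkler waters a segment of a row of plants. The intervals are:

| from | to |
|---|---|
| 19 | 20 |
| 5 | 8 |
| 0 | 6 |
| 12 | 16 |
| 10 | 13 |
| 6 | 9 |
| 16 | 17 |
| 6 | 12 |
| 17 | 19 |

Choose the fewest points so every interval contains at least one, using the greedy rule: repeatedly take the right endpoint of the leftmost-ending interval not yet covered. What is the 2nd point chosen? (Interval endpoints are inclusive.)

13

Sort by right endpoint; whenever an interval is uncovered, place a point at its right end.
By right end: [0,6]  [5,8]  [6,9]  [6,12]  [10,13]  [12,16]  [16,17]  [17,19]  [19,20]
[0,6] uncovered → point at 6; [10,13] uncovered → point at 13; [16,17] uncovered → point at 17; [19,20] uncovered → point at 20.
Points: 6, 13, 17, 20 (4 total).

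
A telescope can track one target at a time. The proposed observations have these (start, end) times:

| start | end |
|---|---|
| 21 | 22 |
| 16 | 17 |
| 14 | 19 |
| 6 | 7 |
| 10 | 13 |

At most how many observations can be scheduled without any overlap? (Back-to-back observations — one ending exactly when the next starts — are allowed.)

Sort by end time and greedily take each interval whose start is ≥ the last chosen end.
Sorted by end: (6,7)  (10,13)  (16,17)  (14,19)  (21,22)
take (6,7); take (10,13); take (16,17); take (21,22).
Selected 4 observations.

4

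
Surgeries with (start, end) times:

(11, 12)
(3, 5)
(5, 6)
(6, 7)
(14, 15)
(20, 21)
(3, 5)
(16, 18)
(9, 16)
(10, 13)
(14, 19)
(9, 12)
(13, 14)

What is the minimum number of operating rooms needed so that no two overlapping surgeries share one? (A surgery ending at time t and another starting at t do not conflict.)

Events (time:±→running): 3:+→1 3:+→2 5:-→1 5:-→0 5:+→1 6:-→0 6:+→1 7:-→0 9:+→1 9:+→2 10:+→3 11:+→4 … peak 4.

4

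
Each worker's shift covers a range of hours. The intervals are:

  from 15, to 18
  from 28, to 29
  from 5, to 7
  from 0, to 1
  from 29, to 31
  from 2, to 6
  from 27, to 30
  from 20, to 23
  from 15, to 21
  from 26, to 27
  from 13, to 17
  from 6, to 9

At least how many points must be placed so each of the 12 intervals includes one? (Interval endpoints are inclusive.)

Sort by right endpoint; whenever an interval is uncovered, place a point at its right end.
Sorted: [0,1] [2,6] [5,7] [6,9] [13,17] [15,18] [15,21] [20,23] [26,27] [28,29] [27,30] [29,31]
{[0,1]} hit by 1; {[2,6],[5,7],[6,9]} hit by 6; {[13,17],[15,18],[15,21]} hit by 17; {[20,23]} hit by 23; {[26,27]} hit by 27; {[28,29],[27,30],[29,31]} hit by 29.
Points: 1, 6, 17, 23, 27, 29 (6 total).

6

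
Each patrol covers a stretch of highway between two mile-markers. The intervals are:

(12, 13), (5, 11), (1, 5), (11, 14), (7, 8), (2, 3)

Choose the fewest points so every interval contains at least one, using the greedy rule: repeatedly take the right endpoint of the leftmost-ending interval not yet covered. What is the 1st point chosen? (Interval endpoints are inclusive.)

Process intervals by earliest right end; each time one isn't hit yet, stab at its right endpoint.
By right end: [2,3]  [1,5]  [7,8]  [5,11]  [12,13]  [11,14]
[2,3] uncovered → point at 3; [7,8] uncovered → point at 8; [12,13] uncovered → point at 13.
Points: 3, 8, 13 (3 total).

3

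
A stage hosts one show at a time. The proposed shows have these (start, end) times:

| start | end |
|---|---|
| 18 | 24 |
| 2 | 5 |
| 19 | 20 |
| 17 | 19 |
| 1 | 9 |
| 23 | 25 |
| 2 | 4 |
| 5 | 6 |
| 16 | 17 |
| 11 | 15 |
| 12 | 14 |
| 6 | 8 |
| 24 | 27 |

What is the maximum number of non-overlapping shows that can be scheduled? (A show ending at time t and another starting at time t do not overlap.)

By end time: (2,4), (2,5), (5,6), (6,8), (1,9), (12,14), (11,15), (16,17), (17,19), (19,20), (18,24), (23,25), (24,27).
Pick (2,4); next start ≥ 4 → (5,6); next start ≥ 6 → (6,8); next start ≥ 8 → (12,14); next start ≥ 14 → (16,17); next start ≥ 17 → (17,19); next start ≥ 19 → (19,20); next start ≥ 20 → (23,25).
Selected 8 shows.

8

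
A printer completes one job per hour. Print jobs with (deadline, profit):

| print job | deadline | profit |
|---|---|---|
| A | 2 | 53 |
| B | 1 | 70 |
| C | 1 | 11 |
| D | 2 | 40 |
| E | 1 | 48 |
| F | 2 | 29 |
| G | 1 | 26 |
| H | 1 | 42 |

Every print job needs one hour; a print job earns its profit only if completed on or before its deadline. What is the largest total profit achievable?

Sort by profit descending; place each in the latest free slot ≤ its deadline.
Profit order: B=70 A=53 E=48 H=42 D=40 F=29 G=26 C=11
Assign: B→slot 1, A→slot 2, E skipped, H skipped, D skipped, F skipped, G skipped, C skipped.
Slots: [1:B] [2:A]
Profit = 70 + 53 = 123

123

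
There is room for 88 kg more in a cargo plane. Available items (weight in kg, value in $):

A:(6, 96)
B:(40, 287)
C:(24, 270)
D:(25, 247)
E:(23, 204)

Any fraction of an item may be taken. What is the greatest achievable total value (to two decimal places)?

888.75

Greedy by value/weight ratio, highest first.
Ratios (sorted): A 16.00, C 11.25, D 9.88, E 8.87, B 7.17
take A (6 @ 96); take C (24 @ 270); take D (25 @ 247); take E (23 @ 204); take 10/40 of B → 71.75. Capacity used 88/88.
Total value = 888.75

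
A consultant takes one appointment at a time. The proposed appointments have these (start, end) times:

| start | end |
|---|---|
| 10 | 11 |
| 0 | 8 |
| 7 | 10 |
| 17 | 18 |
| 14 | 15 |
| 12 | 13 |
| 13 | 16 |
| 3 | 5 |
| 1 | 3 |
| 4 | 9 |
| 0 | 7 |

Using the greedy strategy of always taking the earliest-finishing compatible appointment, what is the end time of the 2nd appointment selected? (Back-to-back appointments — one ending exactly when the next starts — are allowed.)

5

By end time: (1,3), (3,5), (0,7), (0,8), (4,9), (7,10), (10,11), (12,13), (14,15), (13,16), (17,18).
Pick (1,3); next start ≥ 3 → (3,5); next start ≥ 5 → (7,10); next start ≥ 10 → (10,11); next start ≥ 11 → (12,13); next start ≥ 13 → (14,15); next start ≥ 15 → (17,18).
Selected: (1,3) (3,5) (7,10) (10,11) (12,13) (14,15) (17,18)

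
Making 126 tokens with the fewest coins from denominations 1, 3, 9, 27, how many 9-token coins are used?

2

Use the largest denomination that fits, subtract, and repeat.
126 − 4×27→18 − 2×9→0
Count of 9: 2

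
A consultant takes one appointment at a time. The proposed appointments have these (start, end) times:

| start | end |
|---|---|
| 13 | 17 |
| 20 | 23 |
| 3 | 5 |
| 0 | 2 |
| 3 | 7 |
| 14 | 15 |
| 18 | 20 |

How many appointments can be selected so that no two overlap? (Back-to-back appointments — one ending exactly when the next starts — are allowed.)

5

Order by finish time; keep every interval that doesn't clash with the previous kept one.
Sorted by end: (0,2)  (3,5)  (3,7)  (14,15)  (13,17)  (18,20)  (20,23)
take (0,2); take (3,5); take (14,15); skip (13,17); take (18,20); take (20,23).
Selected 5 appointments.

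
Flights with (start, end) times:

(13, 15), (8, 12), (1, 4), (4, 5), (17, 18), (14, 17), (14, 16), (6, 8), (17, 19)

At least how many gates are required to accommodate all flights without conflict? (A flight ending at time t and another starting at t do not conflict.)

3

Count concurrent intervals with a sweep; the peak is the room count.
Events (time:±→running): 1:+→1 4:-→0 4:+→1 5:-→0 6:+→1 8:-→0 8:+→1 12:-→0 13:+→1 14:+→2 14:+→3 … peak 3.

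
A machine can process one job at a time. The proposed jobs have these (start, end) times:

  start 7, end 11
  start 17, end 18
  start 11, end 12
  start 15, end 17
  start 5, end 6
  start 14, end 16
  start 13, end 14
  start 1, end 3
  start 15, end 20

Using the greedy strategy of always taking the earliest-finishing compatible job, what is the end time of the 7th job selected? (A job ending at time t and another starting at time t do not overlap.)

18

Order by finish time; keep every interval that doesn't clash with the previous kept one.
Sorted by end: (1,3)  (5,6)  (7,11)  (11,12)  (13,14)  (14,16)  (15,17)  (17,18)  (15,20)
take (1,3); take (5,6); take (7,11); take (11,12); take (13,14); take (14,16); skip (15,17); take (17,18).
Selected: (1,3) (5,6) (7,11) (11,12) (13,14) (14,16) (17,18)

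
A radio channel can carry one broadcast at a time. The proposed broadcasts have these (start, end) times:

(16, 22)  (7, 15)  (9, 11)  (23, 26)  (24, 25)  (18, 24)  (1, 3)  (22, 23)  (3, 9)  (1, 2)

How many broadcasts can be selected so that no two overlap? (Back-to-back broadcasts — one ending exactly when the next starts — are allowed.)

6

Greedy by earliest finish: after sorting by end time, pick each interval compatible with the last pick.
Sorted by end: (1,2)  (1,3)  (3,9)  (9,11)  (7,15)  (16,22)  (22,23)  (18,24)  (24,25)  (23,26)
take (1,2); skip (1,3); take (3,9); take (9,11); skip (7,15); take (16,22); take (22,23); take (24,25).
Selected 6 broadcasts.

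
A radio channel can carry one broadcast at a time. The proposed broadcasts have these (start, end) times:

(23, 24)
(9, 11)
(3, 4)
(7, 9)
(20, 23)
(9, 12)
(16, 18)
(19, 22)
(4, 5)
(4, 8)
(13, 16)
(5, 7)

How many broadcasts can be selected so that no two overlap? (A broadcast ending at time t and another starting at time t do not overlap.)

By end time: (3,4), (4,5), (5,7), (4,8), (7,9), (9,11), (9,12), (13,16), (16,18), (19,22), (20,23), (23,24).
Pick (3,4); next start ≥ 4 → (4,5); next start ≥ 5 → (5,7); next start ≥ 7 → (7,9); next start ≥ 9 → (9,11); next start ≥ 11 → (13,16); next start ≥ 16 → (16,18); next start ≥ 18 → (19,22); next start ≥ 22 → (23,24).
Selected 9 broadcasts.

9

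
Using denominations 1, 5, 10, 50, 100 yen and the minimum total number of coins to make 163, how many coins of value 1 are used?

3

163 − 1×100→63 − 1×50→13 − 1×10→3 − 3×1→0
Count of 1: 3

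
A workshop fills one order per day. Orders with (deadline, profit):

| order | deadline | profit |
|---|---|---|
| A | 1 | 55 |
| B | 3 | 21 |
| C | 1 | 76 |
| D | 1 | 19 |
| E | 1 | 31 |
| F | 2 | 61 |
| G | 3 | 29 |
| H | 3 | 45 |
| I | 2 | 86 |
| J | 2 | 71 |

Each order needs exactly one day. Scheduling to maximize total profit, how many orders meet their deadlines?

3

By profit: I(d2,86), C(d1,76), J(d2,71), F(d2,61), A(d1,55), H(d3,45), E(d1,31), G(d3,29), B(d3,21), D(d1,19)
I→slot 2; C→slot 1; J skipped; F skipped; A skipped; H→slot 3; E skipped; G skipped; B skipped; D skipped.
3 of 10 scheduled.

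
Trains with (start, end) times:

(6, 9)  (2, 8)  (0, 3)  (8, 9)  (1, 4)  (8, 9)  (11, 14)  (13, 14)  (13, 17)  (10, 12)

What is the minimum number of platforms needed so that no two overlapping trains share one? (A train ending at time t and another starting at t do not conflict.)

3

The answer is the maximum number of intervals overlapping at any instant.
starts: [0, 1, 2, 6, 8, 8, 10, 11, 13, 13]
ends:   [3, 4, 8, 9, 9, 9, 12, 14, 14, 17]
s0→1 s1→2 s2→3  — peak 3.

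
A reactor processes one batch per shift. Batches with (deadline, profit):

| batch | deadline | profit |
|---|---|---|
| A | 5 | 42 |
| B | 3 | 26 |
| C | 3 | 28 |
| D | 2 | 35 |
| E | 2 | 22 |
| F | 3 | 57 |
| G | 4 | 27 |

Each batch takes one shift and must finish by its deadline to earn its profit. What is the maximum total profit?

189

Take jobs in profit order; each goes to the latest open slot no later than its deadline.
By profit: F(d3,57), A(d5,42), D(d2,35), C(d3,28), G(d4,27), B(d3,26), E(d2,22)
F→slot 3; A→slot 5; D→slot 2; C→slot 1; G→slot 4; B skipped; E skipped.
Profit = 28 + 35 + 57 + 27 + 42 = 189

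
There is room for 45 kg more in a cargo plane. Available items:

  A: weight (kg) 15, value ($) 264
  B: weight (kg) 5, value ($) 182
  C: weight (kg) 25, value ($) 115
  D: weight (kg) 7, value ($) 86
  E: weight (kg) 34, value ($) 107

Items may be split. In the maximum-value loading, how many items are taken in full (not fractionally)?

Ratios (sorted): B 36.40, A 17.60, D 12.29, C 4.60, E 3.15
take B (5 @ 182); take A (15 @ 264); take D (7 @ 86); take 18/25 of C → 82.80. Capacity used 45/45.
3 item(s) taken whole; one partial (take 18/25 of C).

3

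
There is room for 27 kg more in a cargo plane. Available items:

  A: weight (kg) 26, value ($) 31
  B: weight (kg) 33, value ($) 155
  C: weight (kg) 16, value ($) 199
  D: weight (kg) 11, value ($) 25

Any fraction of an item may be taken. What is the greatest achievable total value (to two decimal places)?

250.67

Sort by value per unit weight and fill in that order.
Order: C (199/16=12.44) > B (155/33=4.70) > D (25/11=2.27) > A (31/26=1.19)
Fill: take C (16 @ 199) → take 11/33 of B → 51.67; 27/27 used.
Total value = 250.67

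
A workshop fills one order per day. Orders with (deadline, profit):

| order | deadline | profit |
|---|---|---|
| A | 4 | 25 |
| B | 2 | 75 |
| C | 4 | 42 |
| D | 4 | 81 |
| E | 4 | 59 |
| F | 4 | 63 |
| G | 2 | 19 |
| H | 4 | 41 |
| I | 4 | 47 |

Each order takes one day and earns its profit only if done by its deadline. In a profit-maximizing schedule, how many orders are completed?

4

Profit order: D=81 B=75 F=63 E=59 I=47 C=42 H=41 A=25 G=19
Assign: D→slot 4, B→slot 2, F→slot 3, E→slot 1, I skipped, C skipped, H skipped, A skipped, G skipped.
Slots: [1:E] [2:B] [3:F] [4:D]
4 of 9 scheduled.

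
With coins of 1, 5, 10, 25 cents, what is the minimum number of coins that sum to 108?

8

Use the largest denomination that fits, subtract, and repeat.
108 = 4×25 + 1×5 + 3×1
Total coins = 4 + 1 + 3 = 8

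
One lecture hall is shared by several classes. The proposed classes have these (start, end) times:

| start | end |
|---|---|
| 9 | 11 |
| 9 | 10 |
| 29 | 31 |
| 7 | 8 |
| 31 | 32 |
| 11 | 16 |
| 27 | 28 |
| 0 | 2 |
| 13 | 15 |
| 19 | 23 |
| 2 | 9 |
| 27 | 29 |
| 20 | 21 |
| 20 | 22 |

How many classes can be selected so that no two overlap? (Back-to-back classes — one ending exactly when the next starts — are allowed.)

8

Order by finish time; keep every interval that doesn't clash with the previous kept one.
Sorted by end: (0,2)  (7,8)  (2,9)  (9,10)  (9,11)  (13,15)  (11,16)  (20,21)  (20,22)  (19,23)  (27,28)  (27,29)  (29,31)  (31,32)
take (0,2); take (7,8); take (9,10); skip (9,11); take (13,15); take (20,21); take (27,28); skip (27,29); take (29,31); take (31,32).
Selected 8 classes.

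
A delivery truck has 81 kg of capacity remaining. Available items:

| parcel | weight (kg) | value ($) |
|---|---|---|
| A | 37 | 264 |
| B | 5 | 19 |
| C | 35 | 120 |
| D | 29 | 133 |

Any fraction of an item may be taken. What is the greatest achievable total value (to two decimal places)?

450.29

Greedy by value/weight ratio, highest first.
Ratios (sorted): A 7.14, D 4.59, B 3.80, C 3.43
take A (37 @ 264); take D (29 @ 133); take B (5 @ 19); take 10/35 of C → 34.29. Capacity used 81/81.
Total value = 450.29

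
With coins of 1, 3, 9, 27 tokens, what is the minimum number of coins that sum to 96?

Greedy: take as many of the largest coin as possible, then repeat with the remainder.
96 − 3×27→15 − 1×9→6 − 2×3→0
Total coins = 3 + 1 + 2 = 6

6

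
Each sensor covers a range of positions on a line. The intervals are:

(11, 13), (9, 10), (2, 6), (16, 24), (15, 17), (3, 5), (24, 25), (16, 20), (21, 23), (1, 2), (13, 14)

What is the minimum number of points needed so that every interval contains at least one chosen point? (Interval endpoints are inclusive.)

Sorted: [1,2] [3,5] [2,6] [9,10] [11,13] [13,14] [15,17] [16,20] [21,23] [16,24] [24,25]
{[1,2]} hit by 2; {[3,5],[2,6]} hit by 5; {[9,10]} hit by 10; {[11,13],[13,14]} hit by 13; {[15,17],[16,20]} hit by 17; {[21,23],[16,24]} hit by 23; {[24,25]} hit by 25.
Points: 2, 5, 10, 13, 17, 23, 25 (7 total).

7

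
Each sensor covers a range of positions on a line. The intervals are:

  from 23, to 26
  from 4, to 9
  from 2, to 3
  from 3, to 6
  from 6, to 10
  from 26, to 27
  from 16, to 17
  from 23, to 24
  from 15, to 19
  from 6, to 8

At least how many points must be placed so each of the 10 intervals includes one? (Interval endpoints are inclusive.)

Sort by right endpoint; whenever an interval is uncovered, place a point at its right end.
By right end: [2,3]  [3,6]  [6,8]  [4,9]  [6,10]  [16,17]  [15,19]  [23,24]  [23,26]  [26,27]
[2,3] uncovered → point at 3; [6,8] uncovered → point at 8; [16,17] uncovered → point at 17; [23,24] uncovered → point at 24; [26,27] uncovered → point at 27.
Points: 3, 8, 17, 24, 27 (5 total).

5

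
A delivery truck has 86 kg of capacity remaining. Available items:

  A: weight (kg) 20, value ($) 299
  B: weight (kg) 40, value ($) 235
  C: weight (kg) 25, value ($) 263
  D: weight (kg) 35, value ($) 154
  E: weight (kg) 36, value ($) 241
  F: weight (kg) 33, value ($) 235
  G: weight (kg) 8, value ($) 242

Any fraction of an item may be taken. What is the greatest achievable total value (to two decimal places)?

Sort by value per unit weight and fill in that order.
Order: G (242/8=30.25) > A (299/20=14.95) > C (263/25=10.52) > F (235/33=7.12) > E (241/36=6.69) > B (235/40=5.88) > D (154/35=4.40)
Fill: take G (8 @ 242) → take A (20 @ 299) → take C (25 @ 263) → take F (33 @ 235); 86/86 used.
Total value = 1039.00

1039.00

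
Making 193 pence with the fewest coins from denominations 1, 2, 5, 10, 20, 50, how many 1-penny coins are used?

1

Use the largest denomination that fits, subtract, and repeat.
193 − 3×50→43 − 2×20→3 − 1×2→1 − 1×1→0
Count of 1: 1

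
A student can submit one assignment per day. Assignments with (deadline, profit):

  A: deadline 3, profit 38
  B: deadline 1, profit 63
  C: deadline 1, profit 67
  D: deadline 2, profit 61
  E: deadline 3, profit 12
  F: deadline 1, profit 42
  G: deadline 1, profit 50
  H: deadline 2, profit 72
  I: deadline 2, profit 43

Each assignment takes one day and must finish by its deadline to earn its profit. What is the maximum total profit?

177

Take jobs in profit order; each goes to the latest open slot no later than its deadline.
Profit order: H=72 C=67 B=63 D=61 G=50 I=43 F=42 A=38 E=12
Assign: H→slot 2, C→slot 1, B skipped, D skipped, G skipped, I skipped, F skipped, A→slot 3, E skipped.
Slots: [1:C] [2:H] [3:A]
Profit = 67 + 72 + 38 = 177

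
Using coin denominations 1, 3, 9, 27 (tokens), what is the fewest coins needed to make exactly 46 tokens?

4

46 − 1×27→19 − 2×9→1 − 1×1→0
Total coins = 1 + 2 + 1 = 4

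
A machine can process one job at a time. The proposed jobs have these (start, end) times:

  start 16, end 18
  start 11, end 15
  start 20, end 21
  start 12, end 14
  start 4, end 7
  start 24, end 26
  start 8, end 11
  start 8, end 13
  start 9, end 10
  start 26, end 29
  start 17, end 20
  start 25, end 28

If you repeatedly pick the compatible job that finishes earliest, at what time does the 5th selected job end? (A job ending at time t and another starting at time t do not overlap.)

By end time: (4,7), (9,10), (8,11), (8,13), (12,14), (11,15), (16,18), (17,20), (20,21), (24,26), (25,28), (26,29).
Pick (4,7); next start ≥ 7 → (9,10); next start ≥ 10 → (12,14); next start ≥ 14 → (16,18); next start ≥ 18 → (20,21); next start ≥ 21 → (24,26); next start ≥ 26 → (26,29).
Selected: (4,7) (9,10) (12,14) (16,18) (20,21) (24,26) (26,29)

21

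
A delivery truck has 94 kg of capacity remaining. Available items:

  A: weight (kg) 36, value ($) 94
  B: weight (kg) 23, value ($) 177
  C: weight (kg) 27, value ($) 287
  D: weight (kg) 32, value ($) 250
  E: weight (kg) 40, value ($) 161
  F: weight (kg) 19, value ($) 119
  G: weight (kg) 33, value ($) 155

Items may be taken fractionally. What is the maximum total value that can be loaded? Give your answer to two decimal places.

789.16

Order: C (287/27=10.63) > D (250/32=7.81) > B (177/23=7.70) > F (119/19=6.26) > G (155/33=4.70) > E (161/40=4.03) > A (94/36=2.61)
Fill: take C (27 @ 287) → take D (32 @ 250) → take B (23 @ 177) → take 12/19 of F → 75.16; 94/94 used.
Total value = 789.16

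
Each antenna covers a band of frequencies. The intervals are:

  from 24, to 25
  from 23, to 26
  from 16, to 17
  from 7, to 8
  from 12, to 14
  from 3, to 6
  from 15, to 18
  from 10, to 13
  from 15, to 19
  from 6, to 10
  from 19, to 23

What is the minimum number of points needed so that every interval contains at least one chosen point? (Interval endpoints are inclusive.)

Sort by right endpoint; whenever an interval is uncovered, place a point at its right end.
Sorted: [3,6] [7,8] [6,10] [10,13] [12,14] [16,17] [15,18] [15,19] [19,23] [24,25] [23,26]
{[3,6]} hit by 6; {[7,8],[6,10]} hit by 8; {[10,13],[12,14]} hit by 13; {[16,17],[15,18],[15,19]} hit by 17; {[19,23]} hit by 23; {[24,25],[23,26]} hit by 25.
Points: 6, 8, 13, 17, 23, 25 (6 total).

6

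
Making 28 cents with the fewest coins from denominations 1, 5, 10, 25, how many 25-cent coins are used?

28 − 1×25→3 − 3×1→0
Count of 25: 1

1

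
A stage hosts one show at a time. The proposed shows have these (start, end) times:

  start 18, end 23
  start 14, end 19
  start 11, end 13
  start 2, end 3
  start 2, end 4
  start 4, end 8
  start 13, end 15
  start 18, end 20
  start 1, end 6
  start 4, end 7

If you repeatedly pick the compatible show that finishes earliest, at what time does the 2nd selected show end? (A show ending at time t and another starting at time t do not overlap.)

Order by finish time; keep every interval that doesn't clash with the previous kept one.
By end time: (2,3), (2,4), (1,6), (4,7), (4,8), (11,13), (13,15), (14,19), (18,20), (18,23).
Pick (2,3); next start ≥ 3 → (4,7); next start ≥ 7 → (11,13); next start ≥ 13 → (13,15); next start ≥ 15 → (18,20).
Selected: (2,3) (4,7) (11,13) (13,15) (18,20)

7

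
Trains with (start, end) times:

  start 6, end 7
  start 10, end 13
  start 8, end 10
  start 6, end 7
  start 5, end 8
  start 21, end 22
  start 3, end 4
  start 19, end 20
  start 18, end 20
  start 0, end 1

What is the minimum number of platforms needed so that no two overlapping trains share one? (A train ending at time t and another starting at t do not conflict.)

3

Events (time:±→running): 0:+→1 1:-→0 3:+→1 4:-→0 5:+→1 6:+→2 6:+→3 … peak 3.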